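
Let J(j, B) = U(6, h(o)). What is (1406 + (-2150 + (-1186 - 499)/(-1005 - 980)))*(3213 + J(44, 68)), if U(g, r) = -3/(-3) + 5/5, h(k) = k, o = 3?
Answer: -948524665/397 ≈ -2.3892e+6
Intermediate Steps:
U(g, r) = 2 (U(g, r) = -3*(-⅓) + 5*(⅕) = 1 + 1 = 2)
J(j, B) = 2
(1406 + (-2150 + (-1186 - 499)/(-1005 - 980)))*(3213 + J(44, 68)) = (1406 + (-2150 + (-1186 - 499)/(-1005 - 980)))*(3213 + 2) = (1406 + (-2150 - 1685/(-1985)))*3215 = (1406 + (-2150 - 1685*(-1/1985)))*3215 = (1406 + (-2150 + 337/397))*3215 = (1406 - 853213/397)*3215 = -295031/397*3215 = -948524665/397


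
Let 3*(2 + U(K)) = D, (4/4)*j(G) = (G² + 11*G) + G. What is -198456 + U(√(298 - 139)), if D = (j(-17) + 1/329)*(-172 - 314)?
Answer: -69823174/329 ≈ -2.1223e+5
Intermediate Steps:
j(G) = G² + 12*G (j(G) = (G² + 11*G) + G = G² + 12*G)
D = -13591476/329 (D = (-17*(12 - 17) + 1/329)*(-172 - 314) = (-17*(-5) + 1/329)*(-486) = (85 + 1/329)*(-486) = (27966/329)*(-486) = -13591476/329 ≈ -41312.)
U(K) = -4531150/329 (U(K) = -2 + (⅓)*(-13591476/329) = -2 - 4530492/329 = -4531150/329)
-198456 + U(√(298 - 139)) = -198456 - 4531150/329 = -69823174/329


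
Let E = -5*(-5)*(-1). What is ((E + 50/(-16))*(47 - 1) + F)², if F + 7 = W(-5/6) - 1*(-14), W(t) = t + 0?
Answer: 238733401/144 ≈ 1.6579e+6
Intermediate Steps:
W(t) = t
E = -25 (E = 25*(-1) = -25)
F = 37/6 (F = -7 + (-5/6 - 1*(-14)) = -7 + (-5*⅙ + 14) = -7 + (-⅚ + 14) = -7 + 79/6 = 37/6 ≈ 6.1667)
((E + 50/(-16))*(47 - 1) + F)² = ((-25 + 50/(-16))*(47 - 1) + 37/6)² = ((-25 + 50*(-1/16))*46 + 37/6)² = ((-25 - 25/8)*46 + 37/6)² = (-225/8*46 + 37/6)² = (-5175/4 + 37/6)² = (-15451/12)² = 238733401/144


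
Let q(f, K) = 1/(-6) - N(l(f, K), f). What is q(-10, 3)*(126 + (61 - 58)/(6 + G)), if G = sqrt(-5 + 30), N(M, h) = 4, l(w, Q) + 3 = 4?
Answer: -11575/22 ≈ -526.14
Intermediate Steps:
l(w, Q) = 1 (l(w, Q) = -3 + 4 = 1)
G = 5 (G = sqrt(25) = 5)
q(f, K) = -25/6 (q(f, K) = 1/(-6) - 1*4 = -1/6 - 4 = -25/6)
q(-10, 3)*(126 + (61 - 58)/(6 + G)) = -25*(126 + (61 - 58)/(6 + 5))/6 = -25*(126 + 3/11)/6 = -25/6*1389/11 = -11575/22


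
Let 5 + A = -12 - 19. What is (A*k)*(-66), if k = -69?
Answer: -163944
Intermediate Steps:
A = -36 (A = -5 + (-12 - 19) = -5 - 31 = -36)
(A*k)*(-66) = -36*(-69)*(-66) = 2484*(-66) = -163944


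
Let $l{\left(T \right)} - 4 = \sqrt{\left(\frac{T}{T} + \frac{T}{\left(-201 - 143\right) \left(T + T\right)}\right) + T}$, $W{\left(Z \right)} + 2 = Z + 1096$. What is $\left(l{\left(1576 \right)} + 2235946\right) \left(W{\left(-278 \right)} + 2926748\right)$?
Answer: $6545886725800 + \frac{3659455 \sqrt{1866157}}{43} \approx 6.546 \cdot 10^{12}$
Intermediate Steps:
$W{\left(Z \right)} = 1094 + Z$ ($W{\left(Z \right)} = -2 + \left(Z + 1096\right) = -2 + \left(1096 + Z\right) = 1094 + Z$)
$l{\left(T \right)} = 4 + \sqrt{\frac{687}{688} + T}$ ($l{\left(T \right)} = 4 + \sqrt{\left(\frac{T}{T} + \frac{T}{\left(-201 - 143\right) \left(T + T\right)}\right) + T} = 4 + \sqrt{\left(1 + \frac{T}{\left(-344\right) 2 T}\right) + T} = 4 + \sqrt{\left(1 + \frac{T}{\left(-688\right) T}\right) + T} = 4 + \sqrt{\left(1 + T \left(- \frac{1}{688 T}\right)\right) + T} = 4 + \sqrt{\left(1 - \frac{1}{688}\right) + T} = 4 + \sqrt{\frac{687}{688} + T}$)
$\left(l{\left(1576 \right)} + 2235946\right) \left(W{\left(-278 \right)} + 2926748\right) = \left(\left(4 + \frac{\sqrt{29541 + 29584 \cdot 1576}}{172}\right) + 2235946\right) \left(\left(1094 - 278\right) + 2926748\right) = \left(\left(4 + \frac{\sqrt{29541 + 46624384}}{172}\right) + 2235946\right) \left(816 + 2926748\right) = \left(\left(4 + \frac{\sqrt{46653925}}{172}\right) + 2235946\right) 2927564 = \left(\left(4 + \frac{5 \sqrt{1866157}}{172}\right) + 2235946\right) 2927564 = \left(2235950 + \frac{5 \sqrt{1866157}}{172}\right) 2927564 = 6545886725800 + \frac{3659455 \sqrt{1866157}}{43}$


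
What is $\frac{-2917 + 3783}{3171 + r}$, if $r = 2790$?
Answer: $\frac{866}{5961} \approx 0.14528$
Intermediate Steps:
$\frac{-2917 + 3783}{3171 + r} = \frac{-2917 + 3783}{3171 + 2790} = \frac{866}{5961}$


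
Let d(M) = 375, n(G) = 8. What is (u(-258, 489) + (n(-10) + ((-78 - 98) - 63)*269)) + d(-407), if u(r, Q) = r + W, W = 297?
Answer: -63869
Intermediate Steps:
u(r, Q) = 297 + r (u(r, Q) = r + 297 = 297 + r)
(u(-258, 489) + (n(-10) + ((-78 - 98) - 63)*269)) + d(-407) = ((297 - 258) + (8 + ((-78 - 98) - 63)*269)) + 375 = (39 + (8 + (-176 - 63)*269)) + 375 = (39 + (8 - 239*269)) + 375 = (39 + (8 - 64291)) + 375 = (39 - 64283) + 375 = -64244 + 375 = -63869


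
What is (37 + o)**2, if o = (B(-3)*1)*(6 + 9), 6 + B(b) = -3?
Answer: 9604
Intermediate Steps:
B(b) = -9 (B(b) = -6 - 3 = -9)
o = -135 (o = (-9*1)*(6 + 9) = -9*15 = -135)
(37 + o)**2 = (37 - 135)**2 = (-98)**2 = 9604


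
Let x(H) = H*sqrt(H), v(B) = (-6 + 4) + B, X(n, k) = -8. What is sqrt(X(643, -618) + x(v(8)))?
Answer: sqrt(-8 + 6*sqrt(6)) ≈ 2.5878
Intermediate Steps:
v(B) = -2 + B
x(H) = H**(3/2)
sqrt(X(643, -618) + x(v(8))) = sqrt(-8 + (-2 + 8)**(3/2)) = sqrt(-8 + 6**(3/2)) = sqrt(-8 + 6*sqrt(6))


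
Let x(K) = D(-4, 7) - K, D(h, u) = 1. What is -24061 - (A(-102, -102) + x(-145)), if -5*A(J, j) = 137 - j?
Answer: -120796/5 ≈ -24159.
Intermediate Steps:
A(J, j) = -137/5 + j/5 (A(J, j) = -(137 - j)/5 = -137/5 + j/5)
x(K) = 1 - K
-24061 - (A(-102, -102) + x(-145)) = -24061 - ((-137/5 + (⅕)*(-102)) + (1 - 1*(-145))) = -24061 - ((-137/5 - 102/5) + (1 + 145)) = -24061 - (-239/5 + 146) = -24061 - 1*491/5 = -24061 - 491/5 = -120796/5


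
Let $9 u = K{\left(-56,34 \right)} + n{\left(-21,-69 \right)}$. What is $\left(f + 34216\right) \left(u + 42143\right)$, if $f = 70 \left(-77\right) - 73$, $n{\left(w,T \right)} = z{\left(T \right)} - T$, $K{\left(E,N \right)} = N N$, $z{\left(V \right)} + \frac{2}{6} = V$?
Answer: $\frac{32816603984}{27} \approx 1.2154 \cdot 10^{9}$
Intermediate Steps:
$z{\left(V \right)} = - \frac{1}{3} + V$
$K{\left(E,N \right)} = N^{2}$
$n{\left(w,T \right)} = - \frac{1}{3}$ ($n{\left(w,T \right)} = \left(- \frac{1}{3} + T\right) - T = - \frac{1}{3}$)
$f = -5463$ ($f = -5390 - 73 = -5463$)
$u = \frac{3467}{27}$ ($u = \frac{34^{2} - \frac{1}{3}}{9} = \frac{1156 - \frac{1}{3}}{9} = \frac{1}{9} \cdot \frac{3467}{3} = \frac{3467}{27} \approx 128.41$)
$\left(f + 34216\right) \left(u + 42143\right) = \left(-5463 + 34216\right) \left(\frac{3467}{27} + 42143\right) = 28753 \cdot \frac{1141328}{27} = \frac{32816603984}{27}$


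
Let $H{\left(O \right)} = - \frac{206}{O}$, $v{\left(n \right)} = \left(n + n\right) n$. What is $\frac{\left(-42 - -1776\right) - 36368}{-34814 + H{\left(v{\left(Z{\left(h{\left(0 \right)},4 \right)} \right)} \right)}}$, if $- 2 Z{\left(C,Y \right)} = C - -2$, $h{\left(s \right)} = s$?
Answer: $\frac{34634}{34917} \approx 0.99189$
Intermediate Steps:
$Z{\left(C,Y \right)} = -1 - \frac{C}{2}$ ($Z{\left(C,Y \right)} = - \frac{C - -2}{2} = - \frac{C + 2}{2} = - \frac{2 + C}{2} = -1 - \frac{C}{2}$)
$v{\left(n \right)} = 2 n^{2}$ ($v{\left(n \right)} = 2 n n = 2 n^{2}$)
$\frac{\left(-42 - -1776\right) - 36368}{-34814 + H{\left(v{\left(Z{\left(h{\left(0 \right)},4 \right)} \right)} \right)}} = \frac{\left(-42 - -1776\right) - 36368}{-34814 - \frac{206}{2 \left(-1 - 0\right)^{2}}} = \frac{\left(-42 + 1776\right) - 36368}{-34814 - \frac{206}{2 \left(-1 + 0\right)^{2}}} = \frac{1734 - 36368}{-34814 - \frac{206}{2 \left(-1\right)^{2}}} = - \frac{34634}{-34814 - \frac{206}{2 \cdot 1}} = - \frac{34634}{-34814 - \frac{206}{2}} = - \frac{34634}{-34814 - 103} = - \frac{34634}{-34917} = \left(-34634\right) \left(- \frac{1}{34917}\right) = \frac{34634}{34917}$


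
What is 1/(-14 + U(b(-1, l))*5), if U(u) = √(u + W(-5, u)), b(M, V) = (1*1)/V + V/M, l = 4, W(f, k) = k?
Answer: -28/767 - 5*I*√30/767 ≈ -0.036506 - 0.035706*I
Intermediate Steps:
b(M, V) = 1/V + V/M
U(u) = √2*√u (U(u) = √(u + u) = √(2*u) = √2*√u)
1/(-14 + U(b(-1, l))*5) = 1/(-14 + (√2*√(1/4 + 4/(-1)))*5) = 1/(-14 + (√2*√(¼ + 4*(-1)))*5) = 1/(-14 + (√2*√(¼ - 4))*5) = 1/(-14 + (√2*√(-15/4))*5) = 1/(-14 + (√2*(I*√15/2))*5) = 1/(-14 + (I*√30/2)*5) = 1/(-14 + 5*I*√30/2)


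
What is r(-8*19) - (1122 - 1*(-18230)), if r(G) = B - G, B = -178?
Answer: -19378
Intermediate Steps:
r(G) = -178 - G
r(-8*19) - (1122 - 1*(-18230)) = (-178 - (-8)*19) - (1122 - 1*(-18230)) = (-178 - 1*(-152)) - (1122 + 18230) = (-178 + 152) - 1*19352 = -26 - 19352 = -19378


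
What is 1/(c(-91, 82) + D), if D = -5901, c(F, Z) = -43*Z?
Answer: -1/9427 ≈ -0.00010608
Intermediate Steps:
1/(c(-91, 82) + D) = 1/(-43*82 - 5901) = 1/(-3526 - 5901) = 1/(-9427) = -1/9427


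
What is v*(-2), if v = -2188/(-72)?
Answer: -547/9 ≈ -60.778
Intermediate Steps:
v = 547/18 (v = -2188*(-1/72) = 547/18 ≈ 30.389)
v*(-2) = (547/18)*(-2) = -547/9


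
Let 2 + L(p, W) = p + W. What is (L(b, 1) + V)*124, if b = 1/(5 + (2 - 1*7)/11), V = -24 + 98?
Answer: 226982/25 ≈ 9079.3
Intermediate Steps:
V = 74
b = 11/50 (b = 1/(5 + (2 - 7)*(1/11)) = 1/(5 - 5*1/11) = 1/(5 - 5/11) = 1/(50/11) = 11/50 ≈ 0.22000)
L(p, W) = -2 + W + p (L(p, W) = -2 + (p + W) = -2 + (W + p) = -2 + W + p)
(L(b, 1) + V)*124 = ((-2 + 1 + 11/50) + 74)*124 = (-39/50 + 74)*124 = (3661/50)*124 = 226982/25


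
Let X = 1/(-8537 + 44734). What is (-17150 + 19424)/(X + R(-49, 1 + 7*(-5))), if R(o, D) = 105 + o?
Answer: 82311978/2027033 ≈ 40.607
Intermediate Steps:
X = 1/36197 ≈ 2.7627e-5
(-17150 + 19424)/(X + R(-49, 1 + 7*(-5))) = (-17150 + 19424)/(1/36197 + (105 - 49)) = 2274/(1/36197 + 56) = 2274/(2027033/36197) = 2274*(36197/2027033) = 82311978/2027033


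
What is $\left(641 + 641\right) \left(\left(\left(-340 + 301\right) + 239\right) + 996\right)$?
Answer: $1533272$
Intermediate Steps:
$\left(641 + 641\right) \left(\left(\left(-340 + 301\right) + 239\right) + 996\right) = 1282 \left(\left(-39 + 239\right) + 996\right) = 1282 \left(200 + 996\right) = 1282 \cdot 1196 = 1533272$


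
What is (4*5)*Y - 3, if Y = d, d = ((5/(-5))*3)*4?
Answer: -243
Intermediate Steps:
d = -12 (d = ((5*(-⅕))*3)*4 = -1*3*4 = -3*4 = -12)
Y = -12
(4*5)*Y - 3 = (4*5)*(-12) - 3 = 20*(-12) - 3 = -240 - 3 = -243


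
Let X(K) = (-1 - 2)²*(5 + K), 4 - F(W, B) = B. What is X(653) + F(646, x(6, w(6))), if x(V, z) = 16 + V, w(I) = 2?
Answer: 5904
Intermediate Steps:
F(W, B) = 4 - B
X(K) = 45 + 9*K (X(K) = (-3)²*(5 + K) = 9*(5 + K) = 45 + 9*K)
X(653) + F(646, x(6, w(6))) = (45 + 9*653) + (4 - (16 + 6)) = (45 + 5877) + (4 - 1*22) = 5922 + (4 - 22) = 5922 - 18 = 5904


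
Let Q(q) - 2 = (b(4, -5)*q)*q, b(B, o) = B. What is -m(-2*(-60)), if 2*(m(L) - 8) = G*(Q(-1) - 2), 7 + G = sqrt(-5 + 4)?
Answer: 6 - 2*I ≈ 6.0 - 2.0*I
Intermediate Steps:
G = -7 + I (G = -7 + sqrt(-5 + 4) = -7 + sqrt(-1) = -7 + I ≈ -7.0 + 1.0*I)
Q(q) = 2 + 4*q**2 (Q(q) = 2 + (4*q)*q = 2 + 4*q**2)
m(L) = -6 + 2*I (m(L) = 8 + ((-7 + I)*((2 + 4*(-1)**2) - 2))/2 = 8 + ((-7 + I)*((2 + 4*1) - 2))/2 = 8 + ((-7 + I)*((2 + 4) - 2))/2 = 8 + ((-7 + I)*(6 - 2))/2 = 8 + ((-7 + I)*4)/2 = 8 + (-28 + 4*I)/2 = 8 + (-14 + 2*I) = -6 + 2*I)
-m(-2*(-60)) = -(-6 + 2*I) = 6 - 2*I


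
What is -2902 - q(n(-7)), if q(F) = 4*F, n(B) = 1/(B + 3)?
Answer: -2901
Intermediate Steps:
n(B) = 1/(3 + B)
-2902 - q(n(-7)) = -2902 - 4/(3 - 7) = -2902 - 4/(-4) = -2902 - 4*(-1)/4 = -2902 - 1*(-1) = -2902 + 1 = -2901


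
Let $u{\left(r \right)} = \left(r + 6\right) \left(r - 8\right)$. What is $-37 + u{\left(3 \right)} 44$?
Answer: $-2017$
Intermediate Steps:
$u{\left(r \right)} = \left(-8 + r\right) \left(6 + r\right)$ ($u{\left(r \right)} = \left(6 + r\right) \left(-8 + r\right) = \left(-8 + r\right) \left(6 + r\right)$)
$-37 + u{\left(3 \right)} 44 = -37 + \left(-48 + 3^{2} - 6\right) 44 = -37 + \left(-48 + 9 - 6\right) 44 = -37 - 1980 = -2017$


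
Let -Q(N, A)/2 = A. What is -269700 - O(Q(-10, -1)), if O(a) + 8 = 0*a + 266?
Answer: -269958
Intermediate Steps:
Q(N, A) = -2*A
O(a) = 258 (O(a) = -8 + (0*a + 266) = -8 + (0 + 266) = -8 + 266 = 258)
-269700 - O(Q(-10, -1)) = -269700 - 1*258 = -269700 - 258 = -269958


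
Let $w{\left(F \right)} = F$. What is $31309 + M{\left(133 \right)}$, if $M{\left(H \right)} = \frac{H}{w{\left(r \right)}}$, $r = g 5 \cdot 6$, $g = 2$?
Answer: $\frac{1878673}{60} \approx 31311.0$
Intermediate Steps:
$r = 60$ ($r = 2 \cdot 5 \cdot 6 = 10 \cdot 6 = 60$)
$M{\left(H \right)} = \frac{H}{60}$
$31309 + M{\left(133 \right)} = 31309 + \frac{1}{60} \cdot 133 = 31309 + \frac{133}{60} = \frac{1878673}{60}$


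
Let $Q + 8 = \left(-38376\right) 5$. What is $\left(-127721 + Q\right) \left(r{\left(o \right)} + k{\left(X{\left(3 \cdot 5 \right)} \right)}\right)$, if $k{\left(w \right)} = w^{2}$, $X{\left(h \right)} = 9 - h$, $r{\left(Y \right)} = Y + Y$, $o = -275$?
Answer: $164279026$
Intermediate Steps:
$Q = -191888$ ($Q = -8 - 191880 = -191888$)
$r{\left(Y \right)} = 2 Y$
$\left(-127721 + Q\right) \left(r{\left(o \right)} + k{\left(X{\left(3 \cdot 5 \right)} \right)}\right) = \left(-127721 - 191888\right) \left(2 \left(-275\right) + \left(9 - 3 \cdot 5\right)^{2}\right) = - 319609 \left(-550 + \left(9 - 15\right)^{2}\right) = - 319609 \left(-550 + \left(-6\right)^{2}\right) = - 319609 \left(-550 + 36\right) = \left(-319609\right) \left(-514\right) = 164279026$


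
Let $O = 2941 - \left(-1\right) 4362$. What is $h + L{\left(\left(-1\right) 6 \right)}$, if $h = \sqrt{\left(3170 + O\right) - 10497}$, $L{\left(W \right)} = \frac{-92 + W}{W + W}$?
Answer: $\frac{49}{6} + 2 i \sqrt{6} \approx 8.1667 + 4.899 i$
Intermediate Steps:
$O = 7303$ ($O = 2941 - -4362 = 2941 + 4362 = 7303$)
$L{\left(W \right)} = \frac{-92 + W}{2 W}$
$h = 2 i \sqrt{6}$ ($h = \sqrt{\left(3170 + 7303\right) - 10497} = \sqrt{10473 - 10497} = \sqrt{-24} = 2 i \sqrt{6} \approx 4.899 i$)
$h + L{\left(\left(-1\right) 6 \right)} = 2 i \sqrt{6} + \frac{-92 - 6}{2 \left(\left(-1\right) 6\right)} = 2 i \sqrt{6} + \frac{-92 - 6}{2 \left(-6\right)} = 2 i \sqrt{6} + \frac{1}{2} \left(- \frac{1}{6}\right) \left(-98\right) = 2 i \sqrt{6} + \frac{49}{6} = \frac{49}{6} + 2 i \sqrt{6}$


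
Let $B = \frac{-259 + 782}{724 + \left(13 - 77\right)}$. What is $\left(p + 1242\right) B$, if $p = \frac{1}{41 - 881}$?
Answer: $\frac{545634917}{554400} \approx 984.19$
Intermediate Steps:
$p = - \frac{1}{840}$ ($p = \frac{1}{-840} = - \frac{1}{840} \approx -0.0011905$)
$B = \frac{523}{660}$ ($B = \frac{523}{724 + \left(13 - 77\right)} = \frac{523}{724 - 64} = \frac{523}{660} \approx 0.79242$)
$\left(p + 1242\right) B = \left(- \frac{1}{840} + 1242\right) \frac{523}{660} = \frac{1043279}{840} \cdot \frac{523}{660} = \frac{545634917}{554400}$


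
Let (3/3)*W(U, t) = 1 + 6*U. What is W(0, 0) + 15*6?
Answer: 91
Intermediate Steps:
W(U, t) = 1 + 6*U
W(0, 0) + 15*6 = (1 + 6*0) + 15*6 = (1 + 0) + 90 = 1 + 90 = 91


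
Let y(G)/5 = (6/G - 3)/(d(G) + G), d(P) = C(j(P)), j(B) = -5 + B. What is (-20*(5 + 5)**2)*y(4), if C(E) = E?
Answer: 5000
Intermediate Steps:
d(P) = -5 + P
y(G) = 5*(-3 + 6/G)/(-5 + 2*G) (y(G) = 5*((6/G - 3)/((-5 + G) + G)) = 5*((-3 + 6/G)/(-5 + 2*G)) = 5*(-3 + 6/G)/(-5 + 2*G))
(-20*(5 + 5)**2)*y(4) = (-20*(5 + 5)**2)*(15*(2 - 1*4)/(4*(-5 + 2*4))) = (-20*10**2)*(15*(1/4)*(2 - 4)/(-5 + 8)) = (-20*100)*(15*(1/4)*(-2)/3) = -30000*(-2)/(4*3) = -2000*(-5/2) = 5000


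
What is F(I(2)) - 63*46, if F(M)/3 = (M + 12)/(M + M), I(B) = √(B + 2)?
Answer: -5775/2 ≈ -2887.5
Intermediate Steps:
I(B) = √(2 + B)
F(M) = 3*(12 + M)/(2*M) (F(M) = 3*((M + 12)/(M + M)) = 3*((12 + M)/((2*M))) = 3*((12 + M)*(1/(2*M))) = 3*((12 + M)/(2*M)) = 3*(12 + M)/(2*M))
F(I(2)) - 63*46 = (3/2 + 18/(√(2 + 2))) - 63*46 = (3/2 + 18/(√4)) - 2898 = (3/2 + 18/2) - 2898 = (3/2 + 18*(½)) - 2898 = (3/2 + 9) - 2898 = 21/2 - 2898 = -5775/2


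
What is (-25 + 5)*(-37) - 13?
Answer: 727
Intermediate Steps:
(-25 + 5)*(-37) - 13 = -20*(-37) - 13 = 740 - 13 = 727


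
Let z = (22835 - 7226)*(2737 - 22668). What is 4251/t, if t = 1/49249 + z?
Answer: -209357499/15321510612770 ≈ -1.3664e-5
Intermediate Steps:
z = -311102979 (z = 15609*(-19931) = -311102979)
t = -15321510612770/49249 (t = 1/49249 - 311102979 = -15321510612770/49249 ≈ -3.1110e+8)
4251/t = 4251/(-15321510612770/49249) = 4251*(-49249/15321510612770) = -209357499/15321510612770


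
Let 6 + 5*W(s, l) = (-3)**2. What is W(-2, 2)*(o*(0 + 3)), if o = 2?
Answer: 18/5 ≈ 3.6000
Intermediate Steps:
W(s, l) = 3/5 (W(s, l) = -6/5 + (1/5)*(-3)**2 = -6/5 + (1/5)*9 = -6/5 + 9/5 = 3/5)
W(-2, 2)*(o*(0 + 3)) = 3*(2*(0 + 3))/5 = 3*(2*3)/5 = (3/5)*6 = 18/5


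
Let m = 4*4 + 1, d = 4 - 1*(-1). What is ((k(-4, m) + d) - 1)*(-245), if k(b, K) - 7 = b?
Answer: -1715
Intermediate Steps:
d = 5 (d = 4 + 1 = 5)
m = 17 (m = 16 + 1 = 17)
k(b, K) = 7 + b
((k(-4, m) + d) - 1)*(-245) = (((7 - 4) + 5) - 1)*(-245) = ((3 + 5) - 1)*(-245) = (8 - 1)*(-245) = 7*(-245) = -1715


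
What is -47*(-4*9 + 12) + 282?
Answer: 1410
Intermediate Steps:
-47*(-4*9 + 12) + 282 = -47*(-36 + 12) + 282 = -47*(-24) + 282 = 1128 + 282 = 1410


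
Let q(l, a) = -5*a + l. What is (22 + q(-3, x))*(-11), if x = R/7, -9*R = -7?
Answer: -1826/9 ≈ -202.89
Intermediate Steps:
R = 7/9 (R = -1/9*(-7) = 7/9 ≈ 0.77778)
x = 1/9 (x = (7/9)/7 = (7/9)*(1/7) = 1/9 ≈ 0.11111)
q(l, a) = l - 5*a
(22 + q(-3, x))*(-11) = (22 + (-3 - 5*1/9))*(-11) = (22 + (-3 - 5/9))*(-11) = (22 - 32/9)*(-11) = (166/9)*(-11) = -1826/9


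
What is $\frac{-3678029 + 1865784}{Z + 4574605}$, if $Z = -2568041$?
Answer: $- \frac{1812245}{2006564} \approx -0.90316$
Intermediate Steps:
$\frac{-3678029 + 1865784}{Z + 4574605} = \frac{-3678029 + 1865784}{-2568041 + 4574605} = - \frac{1812245}{2006564}$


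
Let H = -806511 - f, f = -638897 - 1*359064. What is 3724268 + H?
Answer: 3915718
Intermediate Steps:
f = -997961 (f = -638897 - 359064 = -997961)
H = 191450 (H = -806511 - 1*(-997961) = -806511 + 997961 = 191450)
3724268 + H = 3724268 + 191450 = 3915718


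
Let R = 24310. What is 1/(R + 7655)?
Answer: 1/31965 ≈ 3.1284e-5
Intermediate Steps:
1/(R + 7655) = 1/(24310 + 7655) = 1/31965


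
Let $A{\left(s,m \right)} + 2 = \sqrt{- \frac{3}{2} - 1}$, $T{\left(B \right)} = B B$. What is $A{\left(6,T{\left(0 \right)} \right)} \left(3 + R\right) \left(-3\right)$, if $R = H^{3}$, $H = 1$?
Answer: $24 - 6 i \sqrt{10} \approx 24.0 - 18.974 i$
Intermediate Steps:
$T{\left(B \right)} = B^{2}$
$R = 1$ ($R = 1^{3} = 1$)
$A{\left(s,m \right)} = -2 + \frac{i \sqrt{10}}{2}$ ($A{\left(s,m \right)} = -2 + \sqrt{- \frac{3}{2} - 1} = -2 + \sqrt{- \frac{5}{2}} = -2 + \frac{i \sqrt{10}}{2}$)
$A{\left(6,T{\left(0 \right)} \right)} \left(3 + R\right) \left(-3\right) = \left(-2 + \frac{i \sqrt{10}}{2}\right) \left(3 + 1\right) \left(-3\right) = \left(-2 + \frac{i \sqrt{10}}{2}\right) 4 \left(-3\right) = \left(-8 + 2 i \sqrt{10}\right) \left(-3\right) = 24 - 6 i \sqrt{10}$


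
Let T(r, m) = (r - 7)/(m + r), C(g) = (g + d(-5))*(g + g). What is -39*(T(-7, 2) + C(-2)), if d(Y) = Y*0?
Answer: -2106/5 ≈ -421.20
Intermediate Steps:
d(Y) = 0
C(g) = 2*g² (C(g) = (g + 0)*(g + g) = g*(2*g) = 2*g²)
T(r, m) = (-7 + r)/(m + r)
-39*(T(-7, 2) + C(-2)) = -39*((-7 - 7)/(2 - 7) + 2*(-2)²) = -39*(-14/(-5) + 2*4) = -39*(-⅕*(-14) + 8) = -39*(14/5 + 8) = -39*54/5 = -2106/5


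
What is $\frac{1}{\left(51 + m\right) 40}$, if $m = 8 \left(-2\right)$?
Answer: $\frac{1}{1400} \approx 0.00071429$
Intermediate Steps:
$m = -16$
$\frac{1}{\left(51 + m\right) 40} = \frac{1}{\left(51 - 16\right) 40} = \frac{1}{35 \cdot 40} = \frac{1}{1400}$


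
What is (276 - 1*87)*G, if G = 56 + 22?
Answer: 14742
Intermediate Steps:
G = 78
(276 - 1*87)*G = (276 - 1*87)*78 = (276 - 87)*78 = 189*78 = 14742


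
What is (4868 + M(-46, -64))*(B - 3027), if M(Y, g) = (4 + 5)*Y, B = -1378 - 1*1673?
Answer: -27071412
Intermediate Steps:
B = -3051 (B = -1378 - 1673 = -3051)
M(Y, g) = 9*Y
(4868 + M(-46, -64))*(B - 3027) = (4868 + 9*(-46))*(-3051 - 3027) = (4868 - 414)*(-6078) = 4454*(-6078) = -27071412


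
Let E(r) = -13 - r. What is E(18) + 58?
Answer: 27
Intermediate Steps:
E(18) + 58 = (-13 - 1*18) + 58 = (-13 - 18) + 58 = -31 + 58 = 27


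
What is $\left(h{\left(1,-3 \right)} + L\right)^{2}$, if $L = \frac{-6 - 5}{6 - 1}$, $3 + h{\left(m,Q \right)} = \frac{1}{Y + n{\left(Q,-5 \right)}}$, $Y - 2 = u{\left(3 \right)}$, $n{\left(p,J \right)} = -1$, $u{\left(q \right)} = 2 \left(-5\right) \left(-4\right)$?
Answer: $\frac{1125721}{42025} \approx 26.787$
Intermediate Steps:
$u{\left(q \right)} = 40$ ($u{\left(q \right)} = \left(-10\right) \left(-4\right) = 40$)
$Y = 42$ ($Y = 2 + 40 = 42$)
$h{\left(m,Q \right)} = - \frac{122}{41}$ ($h{\left(m,Q \right)} = -3 + \frac{1}{42 - 1} = -3 + \frac{1}{41} = - \frac{122}{41}$)
$L = - \frac{11}{5} \approx -2.2$
$\left(h{\left(1,-3 \right)} + L\right)^{2} = \left(- \frac{122}{41} - \frac{11}{5}\right)^{2} = \left(- \frac{1061}{205}\right)^{2} = \frac{1125721}{42025}$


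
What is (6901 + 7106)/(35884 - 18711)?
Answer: 14007/17173 ≈ 0.81564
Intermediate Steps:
(6901 + 7106)/(35884 - 18711) = 14007/17173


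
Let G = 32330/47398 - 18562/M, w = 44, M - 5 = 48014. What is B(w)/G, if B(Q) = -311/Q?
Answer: -353918709391/14798357068 ≈ -23.916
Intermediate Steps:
M = 48019 (M = 5 + 48014 = 48019)
G = 336326297/1138002281 (G = 32330/47398 - 18562/48019 = 32330*(1/47398) - 18562*1/48019 = 16165/23699 - 18562/48019 = 336326297/1138002281 ≈ 0.29554)
B(w)/G = (-311/44)/(336326297/1138002281) = -311*1/44*(1138002281/336326297) = -311/44*1138002281/336326297 = -353918709391/14798357068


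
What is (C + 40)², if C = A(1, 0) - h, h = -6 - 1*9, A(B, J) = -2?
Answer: 2809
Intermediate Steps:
h = -15 (h = -6 - 9 = -15)
C = 13 (C = -2 - 1*(-15) = -2 + 15 = 13)
(C + 40)² = (13 + 40)² = 53² = 2809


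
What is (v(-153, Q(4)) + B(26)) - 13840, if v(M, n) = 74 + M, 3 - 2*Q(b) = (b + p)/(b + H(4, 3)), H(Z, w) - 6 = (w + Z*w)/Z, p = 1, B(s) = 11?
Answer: -13908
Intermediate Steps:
H(Z, w) = 6 + (w + Z*w)/Z
Q(b) = 3/2 - (1 + b)/(2*(39/4 + b)) (Q(b) = 3/2 - (b + 1)/(2*(b + (6 + 3 + 3/4))) = 3/2 - (1 + b)/(2*(b + (6 + 3 + 3*(¼)))) = 3/2 - (1 + b)/(2*(b + (6 + 3 + ¾))) = 3/2 - (1 + b)/(2*(b + 39/4)) = 3/2 - (1 + b)/(2*(39/4 + b)))
(v(-153, Q(4)) + B(26)) - 13840 = ((74 - 153) + 11) - 13840 = (-79 + 11) - 13840 = -68 - 13840 = -13908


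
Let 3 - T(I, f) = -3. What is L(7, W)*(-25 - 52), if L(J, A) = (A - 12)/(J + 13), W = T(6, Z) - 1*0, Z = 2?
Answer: 231/10 ≈ 23.100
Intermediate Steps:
T(I, f) = 6 (T(I, f) = 3 - 1*(-3) = 3 + 3 = 6)
W = 6 (W = 6 - 1*0 = 6 + 0 = 6)
L(J, A) = (-12 + A)/(13 + J)
L(7, W)*(-25 - 52) = ((-12 + 6)/(13 + 7))*(-25 - 52) = (-6/20)*(-77) = ((1/20)*(-6))*(-77) = -3/10*(-77) = 231/10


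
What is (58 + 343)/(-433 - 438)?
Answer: -401/871 ≈ -0.46039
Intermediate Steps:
(58 + 343)/(-433 - 438) = 401/(-871) = 401*(-1/871) = -401/871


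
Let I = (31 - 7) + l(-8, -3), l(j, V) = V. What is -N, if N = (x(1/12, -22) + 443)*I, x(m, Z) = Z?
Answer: -8841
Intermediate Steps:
I = 21 (I = (31 - 7) - 3 = 24 - 3 = 21)
N = 8841 (N = (-22 + 443)*21 = 421*21 = 8841)
-N = -1*8841 = -8841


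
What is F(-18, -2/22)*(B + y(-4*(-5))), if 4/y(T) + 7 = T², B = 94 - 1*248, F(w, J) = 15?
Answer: -302590/131 ≈ -2309.8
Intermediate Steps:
B = -154 (B = 94 - 248 = -154)
y(T) = 4/(-7 + T²)
F(-18, -2/22)*(B + y(-4*(-5))) = 15*(-154 + 4/(-7 + (-4*(-5))²)) = 15*(-154 + 4/(-7 + 20²)) = 15*(-154 + 4/(-7 + 400)) = 15*(-154 + 4/393) = 15*(-60518/393) = -302590/131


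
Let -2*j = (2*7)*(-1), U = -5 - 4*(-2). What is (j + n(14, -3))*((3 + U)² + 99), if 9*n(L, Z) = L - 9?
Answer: 1020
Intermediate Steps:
n(L, Z) = -1 + L/9 (n(L, Z) = (L - 9)/9 = (-9 + L)/9 = -1 + L/9)
U = 3 (U = -5 + 8 = 3)
j = 7 (j = -2*7*(-1)/2 = -7*(-1) = -½*(-14) = 7)
(j + n(14, -3))*((3 + U)² + 99) = (7 + (-1 + (⅑)*14))*((3 + 3)² + 99) = (7 + (-1 + 14/9))*(6² + 99) = (7 + 5/9)*(36 + 99) = (68/9)*135 = 1020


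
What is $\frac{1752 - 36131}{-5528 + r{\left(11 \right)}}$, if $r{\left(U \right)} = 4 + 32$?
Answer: $\frac{34379}{5492} \approx 6.2598$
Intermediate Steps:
$r{\left(U \right)} = 36$
$\frac{1752 - 36131}{-5528 + r{\left(11 \right)}} = \frac{1752 - 36131}{-5528 + 36} = - \frac{34379}{-5492} = \left(-34379\right) \left(- \frac{1}{5492}\right) = \frac{34379}{5492}$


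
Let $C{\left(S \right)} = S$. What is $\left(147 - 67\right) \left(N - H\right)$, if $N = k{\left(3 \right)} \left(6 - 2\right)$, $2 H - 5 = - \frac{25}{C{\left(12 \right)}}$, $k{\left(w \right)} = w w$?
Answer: $\frac{8290}{3} \approx 2763.3$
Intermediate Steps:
$k{\left(w \right)} = w^{2}$
$H = \frac{35}{24}$ ($H = \frac{5}{2} + \frac{\left(-25\right) \frac{1}{12}}{2} = \frac{5}{2} + \frac{1}{2} \left(- \frac{25}{12}\right) = \frac{5}{2} - \frac{25}{24} = \frac{35}{24} \approx 1.4583$)
$N = 36$ ($N = 3^{2} \left(6 - 2\right) = 9 \cdot 4 = 36$)
$\left(147 - 67\right) \left(N - H\right) = \left(147 - 67\right) \left(36 - \frac{35}{24}\right) = 80 \cdot \frac{829}{24} = \frac{8290}{3}$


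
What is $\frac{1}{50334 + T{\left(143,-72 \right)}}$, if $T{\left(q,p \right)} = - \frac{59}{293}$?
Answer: $\frac{293}{14747803} \approx 1.9867 \cdot 10^{-5}$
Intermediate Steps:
$T{\left(q,p \right)} = - \frac{59}{293}$ ($T{\left(q,p \right)} = \left(-59\right) \frac{1}{293} = - \frac{59}{293}$)
$\frac{1}{50334 + T{\left(143,-72 \right)}} = \frac{1}{50334 - \frac{59}{293}} = \frac{1}{\frac{14747803}{293}} = \frac{293}{14747803}$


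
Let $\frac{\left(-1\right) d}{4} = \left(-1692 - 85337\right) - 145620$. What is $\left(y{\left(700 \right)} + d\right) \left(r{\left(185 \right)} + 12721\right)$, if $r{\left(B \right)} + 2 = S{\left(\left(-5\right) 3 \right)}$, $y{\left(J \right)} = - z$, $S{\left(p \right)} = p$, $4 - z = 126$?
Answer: $11823841472$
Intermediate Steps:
$d = 930596$ ($d = - 4 \left(\left(-1692 - 85337\right) - 145620\right) = - 4 \left(-87029 - 145620\right) = \left(-4\right) \left(-232649\right) = 930596$)
$z = -122$ ($z = 4 - 126 = -122$)
$y{\left(J \right)} = 122$ ($y{\left(J \right)} = \left(-1\right) \left(-122\right) = 122$)
$r{\left(B \right)} = -17$ ($r{\left(B \right)} = -2 - 15 = -17$)
$\left(y{\left(700 \right)} + d\right) \left(r{\left(185 \right)} + 12721\right) = \left(122 + 930596\right) \left(-17 + 12721\right) = 930718 \cdot 12704 = 11823841472$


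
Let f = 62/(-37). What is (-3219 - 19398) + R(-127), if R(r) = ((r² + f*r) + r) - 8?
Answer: -237177/37 ≈ -6410.2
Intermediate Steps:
f = -62/37 (f = 62*(-1/37) = -62/37 ≈ -1.6757)
R(r) = -8 + r² - 25*r/37 (R(r) = ((r² - 62*r/37) + r) - 8 = (r² - 25*r/37) - 8 = -8 + r² - 25*r/37)
(-3219 - 19398) + R(-127) = (-3219 - 19398) + (-8 + (-127)² - 25/37*(-127)) = -22617 + (-8 + 16129 + 3175/37) = -22617 + 599652/37 = -237177/37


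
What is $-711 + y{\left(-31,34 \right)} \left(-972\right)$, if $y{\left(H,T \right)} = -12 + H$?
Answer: $41085$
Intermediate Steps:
$-711 + y{\left(-31,34 \right)} \left(-972\right) = -711 + \left(-12 - 31\right) \left(-972\right) = -711 - -41796 = -711 + 41796 = 41085$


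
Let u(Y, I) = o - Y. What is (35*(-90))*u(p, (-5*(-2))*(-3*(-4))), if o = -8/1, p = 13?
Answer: 66150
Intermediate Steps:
o = -8 (o = -8*1 = -8)
u(Y, I) = -8 - Y
(35*(-90))*u(p, (-5*(-2))*(-3*(-4))) = (35*(-90))*(-8 - 1*13) = -3150*(-8 - 13) = -3150*(-21) = 66150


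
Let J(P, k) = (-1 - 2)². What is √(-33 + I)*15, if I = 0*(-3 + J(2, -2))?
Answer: 15*I*√33 ≈ 86.168*I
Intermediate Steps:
J(P, k) = 9 (J(P, k) = (-3)² = 9)
I = 0 (I = 0*(-3 + 9) = 0*6 = 0)
√(-33 + I)*15 = √(-33 + 0)*15 = √(-33)*15 = (I*√33)*15 = 15*I*√33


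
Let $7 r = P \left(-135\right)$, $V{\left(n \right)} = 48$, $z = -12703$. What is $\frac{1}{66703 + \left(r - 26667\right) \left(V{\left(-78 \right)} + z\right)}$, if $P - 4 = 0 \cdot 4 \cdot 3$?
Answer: $\frac{7}{2369596816} \approx 2.9541 \cdot 10^{-9}$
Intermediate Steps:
$P = 4$ ($P = 4 + 0 \cdot 4 \cdot 3 = 4 + 0 \cdot 3 = 4 + 0 = 4$)
$r = - \frac{540}{7}$ ($r = \frac{4 \left(-135\right)}{7} = \frac{1}{7} \left(-540\right) = - \frac{540}{7} \approx -77.143$)
$\frac{1}{66703 + \left(r - 26667\right) \left(V{\left(-78 \right)} + z\right)} = \frac{1}{66703 + \left(- \frac{540}{7} - 26667\right) \left(48 - 12703\right)} = \frac{1}{66703 - - \frac{2369129895}{7}} = \frac{1}{66703 + \frac{2369129895}{7}} = \frac{1}{\frac{2369596816}{7}} = \frac{7}{2369596816}$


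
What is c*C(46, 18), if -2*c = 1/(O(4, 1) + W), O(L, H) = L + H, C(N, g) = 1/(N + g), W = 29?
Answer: -1/4352 ≈ -0.00022978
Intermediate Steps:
O(L, H) = H + L
c = -1/68 (c = -1/(2*((1 + 4) + 29)) = -1/(2*(5 + 29)) = -½/34 = -½*1/34 = -1/68 ≈ -0.014706)
c*C(46, 18) = -1/(68*(46 + 18)) = -1/68/64 = -1/68*1/64 = -1/4352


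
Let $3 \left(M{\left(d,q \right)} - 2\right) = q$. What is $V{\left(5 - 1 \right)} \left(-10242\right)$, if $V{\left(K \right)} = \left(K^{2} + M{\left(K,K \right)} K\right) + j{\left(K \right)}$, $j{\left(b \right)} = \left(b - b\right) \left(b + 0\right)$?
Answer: $-300432$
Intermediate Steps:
$M{\left(d,q \right)} = 2 + \frac{q}{3}$
$j{\left(b \right)} = 0$ ($j{\left(b \right)} = 0 b = 0$)
$V{\left(K \right)} = K^{2} + K \left(2 + \frac{K}{3}\right)$ ($V{\left(K \right)} = \left(K^{2} + \left(2 + \frac{K}{3}\right) K\right) + 0 = \left(K^{2} + K \left(2 + \frac{K}{3}\right)\right) + 0 = K^{2} + K \left(2 + \frac{K}{3}\right)$)
$V{\left(5 - 1 \right)} \left(-10242\right) = \frac{2 \left(5 - 1\right) \left(3 + 2 \left(5 - 1\right)\right)}{3} \left(-10242\right) = \frac{2}{3} \cdot 4 \left(3 + 2 \cdot 4\right) \left(-10242\right) = \frac{2}{3} \cdot 4 \left(3 + 8\right) \left(-10242\right) = \frac{2}{3} \cdot 4 \cdot 11 \left(-10242\right) = \frac{88}{3} \left(-10242\right) = -300432$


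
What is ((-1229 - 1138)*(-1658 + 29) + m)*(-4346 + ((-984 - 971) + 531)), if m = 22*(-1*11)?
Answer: -22246817770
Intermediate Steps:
m = -242 (m = 22*(-11) = -242)
((-1229 - 1138)*(-1658 + 29) + m)*(-4346 + ((-984 - 971) + 531)) = ((-1229 - 1138)*(-1658 + 29) - 242)*(-4346 + ((-984 - 971) + 531)) = (-2367*(-1629) - 242)*(-4346 + (-1955 + 531)) = (3855843 - 242)*(-4346 - 1424) = 3855601*(-5770) = -22246817770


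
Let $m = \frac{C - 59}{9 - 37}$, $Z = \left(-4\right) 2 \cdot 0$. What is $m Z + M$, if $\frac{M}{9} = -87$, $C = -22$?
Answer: $-783$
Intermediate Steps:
$Z = 0$ ($Z = \left(-8\right) 0 = 0$)
$M = -783$ ($M = 9 \left(-87\right) = -783$)
$m = \frac{81}{28}$ ($m = \frac{-22 - 59}{9 - 37} = - \frac{81}{-28} = \left(-81\right) \left(- \frac{1}{28}\right) = \frac{81}{28} \approx 2.8929$)
$m Z + M = \frac{81}{28} \cdot 0 - 783 = 0 - 783 = -783$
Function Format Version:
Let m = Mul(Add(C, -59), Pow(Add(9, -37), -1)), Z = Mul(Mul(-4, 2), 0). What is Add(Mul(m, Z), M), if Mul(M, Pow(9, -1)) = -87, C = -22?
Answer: -783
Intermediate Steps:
Z = 0 (Z = Mul(-8, 0) = 0)
M = -783 (M = Mul(9, -87) = -783)
m = Rational(81, 28) (m = Mul(Add(-22, -59), Pow(Add(9, -37), -1)) = Mul(-81, Pow(-28, -1)) = Mul(-81, Rational(-1, 28)) = Rational(81, 28) ≈ 2.8929)
Add(Mul(m, Z), M) = Add(Mul(Rational(81, 28), 0), -783) = Add(0, -783) = -783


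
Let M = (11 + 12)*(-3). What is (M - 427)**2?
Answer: 246016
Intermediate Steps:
M = -69 (M = 23*(-3) = -69)
(M - 427)**2 = (-69 - 427)**2 = (-496)**2 = 246016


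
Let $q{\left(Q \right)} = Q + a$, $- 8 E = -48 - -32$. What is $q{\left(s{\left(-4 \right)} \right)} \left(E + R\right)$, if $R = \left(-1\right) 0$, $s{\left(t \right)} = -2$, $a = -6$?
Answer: $-16$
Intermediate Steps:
$E = 2$ ($E = - \frac{-48 - -32}{8} = - \frac{-48 + 32}{8} = \left(- \frac{1}{8}\right) \left(-16\right) = 2$)
$q{\left(Q \right)} = -6 + Q$ ($q{\left(Q \right)} = Q - 6 = -6 + Q$)
$R = 0$
$q{\left(s{\left(-4 \right)} \right)} \left(E + R\right) = \left(-6 - 2\right) \left(2 + 0\right) = \left(-8\right) 2 = -16$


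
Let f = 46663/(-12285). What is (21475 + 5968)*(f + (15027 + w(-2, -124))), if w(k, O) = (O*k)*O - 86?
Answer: -410135208578/945 ≈ -4.3401e+8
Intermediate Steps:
w(k, O) = -86 + k*O² (w(k, O) = k*O² - 86 = -86 + k*O²)
f = -46663/12285 (f = 46663*(-1/12285) = -46663/12285 ≈ -3.7984)
(21475 + 5968)*(f + (15027 + w(-2, -124))) = (21475 + 5968)*(-46663/12285 + (15027 + (-86 - 2*(-124)²))) = 27443*(-46663/12285 + (15027 + (-86 - 2*15376))) = 27443*(-46663/12285 + (15027 + (-86 - 30752))) = 27443*(-46663/12285 + (15027 - 30838)) = 27443*(-46663/12285 - 15811) = 27443*(-194284798/12285) = -410135208578/945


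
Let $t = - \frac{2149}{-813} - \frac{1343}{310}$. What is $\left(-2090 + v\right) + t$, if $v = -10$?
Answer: $- \frac{529688669}{252030} \approx -2101.7$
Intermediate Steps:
$t = - \frac{425669}{252030}$ ($t = \left(-2149\right) \left(- \frac{1}{813}\right) - \frac{1343}{310} = \frac{2149}{813} - \frac{1343}{310} = - \frac{425669}{252030} \approx -1.689$)
$\left(-2090 + v\right) + t = \left(-2090 - 10\right) - \frac{425669}{252030} = -2100 - \frac{425669}{252030} = - \frac{529688669}{252030}$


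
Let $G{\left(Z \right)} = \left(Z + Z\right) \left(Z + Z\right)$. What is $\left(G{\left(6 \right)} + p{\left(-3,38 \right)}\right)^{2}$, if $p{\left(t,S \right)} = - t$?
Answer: $21609$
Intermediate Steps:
$G{\left(Z \right)} = 4 Z^{2}$ ($G{\left(Z \right)} = 2 Z 2 Z = 4 Z^{2}$)
$\left(G{\left(6 \right)} + p{\left(-3,38 \right)}\right)^{2} = \left(4 \cdot 6^{2} - -3\right)^{2} = \left(4 \cdot 36 + 3\right)^{2} = \left(144 + 3\right)^{2} = 147^{2} = 21609$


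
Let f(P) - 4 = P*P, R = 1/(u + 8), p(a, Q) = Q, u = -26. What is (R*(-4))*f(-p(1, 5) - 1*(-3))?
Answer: 16/9 ≈ 1.7778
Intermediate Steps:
R = -1/18 (R = 1/(-26 + 8) = 1/(-18) = -1/18 ≈ -0.055556)
f(P) = 4 + P² (f(P) = 4 + P*P = 4 + P²)
(R*(-4))*f(-p(1, 5) - 1*(-3)) = (-1/18*(-4))*(4 + (-1*5 - 1*(-3))²) = 2*(4 + (-5 + 3)²)/9 = 2*(4 + (-2)²)/9 = 2*(4 + 4)/9 = (2/9)*8 = 16/9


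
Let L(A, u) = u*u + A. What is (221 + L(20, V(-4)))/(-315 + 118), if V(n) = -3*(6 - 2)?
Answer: -385/197 ≈ -1.9543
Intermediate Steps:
V(n) = -12 (V(n) = -3*4 = -12)
L(A, u) = A + u**2 (L(A, u) = u**2 + A = A + u**2)
(221 + L(20, V(-4)))/(-315 + 118) = (221 + (20 + (-12)**2))/(-315 + 118) = (221 + (20 + 144))/(-197) = (221 + 164)*(-1/197) = 385*(-1/197) = -385/197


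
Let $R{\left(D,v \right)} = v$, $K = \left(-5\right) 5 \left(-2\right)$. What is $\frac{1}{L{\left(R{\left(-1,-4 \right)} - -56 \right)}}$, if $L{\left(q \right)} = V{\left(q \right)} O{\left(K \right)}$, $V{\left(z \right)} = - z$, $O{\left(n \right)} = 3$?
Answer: $- \frac{1}{156} \approx -0.0064103$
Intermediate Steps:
$K = 50$ ($K = \left(-25\right) \left(-2\right) = 50$)
$L{\left(q \right)} = - 3 q$ ($L{\left(q \right)} = - q 3 = - 3 q$)
$\frac{1}{L{\left(R{\left(-1,-4 \right)} - -56 \right)}} = \frac{1}{\left(-3\right) \left(-4 - -56\right)} = \frac{1}{\left(-3\right) \left(-4 + 56\right)} = \frac{1}{\left(-3\right) 52} = \frac{1}{-156} = - \frac{1}{156}$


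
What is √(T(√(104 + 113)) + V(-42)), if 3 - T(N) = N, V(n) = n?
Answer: √(-39 - √217) ≈ 7.3301*I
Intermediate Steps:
T(N) = 3 - N
√(T(√(104 + 113)) + V(-42)) = √((3 - √(104 + 113)) - 42) = √((3 - √217) - 42) = √(-39 - √217)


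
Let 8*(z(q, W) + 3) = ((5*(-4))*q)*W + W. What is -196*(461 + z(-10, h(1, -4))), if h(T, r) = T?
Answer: -189385/2 ≈ -94693.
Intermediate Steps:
z(q, W) = -3 + W/8 - 5*W*q/2 (z(q, W) = -3 + (((5*(-4))*q)*W + W)/8 = -3 + ((-20*q)*W + W)/8 = -3 + (-20*W*q + W)/8 = -3 + (W - 20*W*q)/8 = -3 + (W/8 - 5*W*q/2) = -3 + W/8 - 5*W*q/2)
-196*(461 + z(-10, h(1, -4))) = -196*(461 + (-3 + (⅛)*1 - 5/2*1*(-10))) = -196*(461 + (-3 + ⅛ + 25)) = -196*(461 + 177/8) = -196*3865/8 = -189385/2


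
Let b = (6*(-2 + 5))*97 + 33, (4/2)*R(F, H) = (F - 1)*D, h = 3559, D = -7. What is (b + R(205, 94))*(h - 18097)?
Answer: -15482970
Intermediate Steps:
R(F, H) = 7/2 - 7*F/2 (R(F, H) = ((F - 1)*(-7))/2 = ((-1 + F)*(-7))/2 = (7 - 7*F)/2 = 7/2 - 7*F/2)
b = 1779 (b = (6*3)*97 + 33 = 18*97 + 33 = 1746 + 33 = 1779)
(b + R(205, 94))*(h - 18097) = (1779 + (7/2 - 7/2*205))*(3559 - 18097) = (1779 + (7/2 - 1435/2))*(-14538) = (1779 - 714)*(-14538) = 1065*(-14538) = -15482970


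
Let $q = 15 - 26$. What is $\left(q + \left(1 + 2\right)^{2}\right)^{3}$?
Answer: $-8$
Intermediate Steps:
$q = -11$ ($q = 15 - 26 = -11$)
$\left(q + \left(1 + 2\right)^{2}\right)^{3} = \left(-11 + \left(1 + 2\right)^{2}\right)^{3} = \left(-11 + 3^{2}\right)^{3} = \left(-11 + 9\right)^{3} = \left(-2\right)^{3} = -8$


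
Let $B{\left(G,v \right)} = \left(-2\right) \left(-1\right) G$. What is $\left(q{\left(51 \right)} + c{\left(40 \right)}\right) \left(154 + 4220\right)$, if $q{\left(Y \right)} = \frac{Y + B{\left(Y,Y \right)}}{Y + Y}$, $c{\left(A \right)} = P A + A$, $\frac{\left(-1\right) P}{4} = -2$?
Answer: $1581201$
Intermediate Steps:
$P = 8$ ($P = \left(-4\right) \left(-2\right) = 8$)
$c{\left(A \right)} = 9 A$ ($c{\left(A \right)} = 8 A + A = 9 A$)
$B{\left(G,v \right)} = 2 G$
$q{\left(Y \right)} = \frac{3}{2}$ ($q{\left(Y \right)} = \frac{Y + 2 Y}{Y + Y} = \frac{3 Y}{2 Y} = 3 Y \frac{1}{2 Y} = \frac{3}{2}$)
$\left(q{\left(51 \right)} + c{\left(40 \right)}\right) \left(154 + 4220\right) = \left(\frac{3}{2} + 9 \cdot 40\right) \left(154 + 4220\right) = \left(\frac{3}{2} + 360\right) 4374 = \frac{723}{2} \cdot 4374 = 1581201$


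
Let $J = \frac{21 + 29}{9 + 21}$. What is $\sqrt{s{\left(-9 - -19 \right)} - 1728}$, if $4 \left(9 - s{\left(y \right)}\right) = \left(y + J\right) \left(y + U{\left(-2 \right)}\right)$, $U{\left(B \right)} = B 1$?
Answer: $\frac{i \sqrt{15681}}{3} \approx 41.741 i$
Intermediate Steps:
$U{\left(B \right)} = B$
$J = \frac{5}{3}$ ($J = \frac{50}{30} = 50 \cdot \frac{1}{30} = \frac{5}{3} \approx 1.6667$)
$s{\left(y \right)} = 9 - \frac{\left(-2 + y\right) \left(\frac{5}{3} + y\right)}{4}$ ($s{\left(y \right)} = 9 - \frac{\left(y + \frac{5}{3}\right) \left(y - 2\right)}{4} = 9 - \frac{\left(\frac{5}{3} + y\right) \left(-2 + y\right)}{4} = 9 - \frac{\left(-2 + y\right) \left(\frac{5}{3} + y\right)}{4}$)
$\sqrt{s{\left(-9 - -19 \right)} - 1728} = \sqrt{\left(\frac{59}{6} - \frac{\left(-9 - -19\right)^{2}}{4} + \frac{-9 - -19}{12}\right) - 1728} = \sqrt{\left(\frac{59}{6} - \frac{\left(-9 + 19\right)^{2}}{4} + \frac{-9 + 19}{12}\right) - 1728} = \sqrt{\left(\frac{59}{6} - \frac{10^{2}}{4} + \frac{1}{12} \cdot 10\right) - 1728} = \sqrt{\left(\frac{59}{6} - 25 + \frac{5}{6}\right) - 1728} = \sqrt{- \frac{43}{3} - 1728} = \sqrt{- \frac{5227}{3}} = \frac{i \sqrt{15681}}{3}$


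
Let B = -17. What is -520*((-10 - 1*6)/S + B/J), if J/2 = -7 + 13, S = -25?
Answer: 6058/15 ≈ 403.87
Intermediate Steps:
J = 12 (J = 2*(-7 + 13) = 2*6 = 12)
-520*((-10 - 1*6)/S + B/J) = -520*((-10 - 1*6)/(-25) - 17/12) = -520*((-10 - 6)*(-1/25) - 17*1/12) = -520*(-16*(-1/25) - 17/12) = -520*(16/25 - 17/12) = -520*(-233/300) = 6058/15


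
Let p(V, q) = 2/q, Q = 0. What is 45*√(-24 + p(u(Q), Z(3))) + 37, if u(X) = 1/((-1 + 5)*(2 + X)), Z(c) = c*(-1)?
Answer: 37 + 15*I*√222 ≈ 37.0 + 223.49*I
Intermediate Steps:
Z(c) = -c
u(X) = 1/(8 + 4*X) (u(X) = 1/(4*(2 + X)) = 1/(8 + 4*X))
45*√(-24 + p(u(Q), Z(3))) + 37 = 45*√(-24 + 2/((-1*3))) + 37 = 45*√(-24 + 2/(-3)) + 37 = 45*√(-24 + 2*(-⅓)) + 37 = 45*√(-24 - ⅔) + 37 = 45*√(-74/3) + 37 = 45*(I*√222/3) + 37 = 15*I*√222 + 37 = 37 + 15*I*√222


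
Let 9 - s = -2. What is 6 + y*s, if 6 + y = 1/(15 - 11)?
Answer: -229/4 ≈ -57.250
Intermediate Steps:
s = 11 (s = 9 - 1*(-2) = 9 + 2 = 11)
y = -23/4 (y = -6 + 1/(15 - 11) = -6 + 1/4 = -6 + ¼ = -23/4 ≈ -5.7500)
6 + y*s = 6 - 23/4*11 = 6 - 253/4 = -229/4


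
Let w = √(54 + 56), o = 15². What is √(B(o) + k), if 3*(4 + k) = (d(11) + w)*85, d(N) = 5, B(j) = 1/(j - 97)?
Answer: √(317202 + 65280*√110)/48 ≈ 20.853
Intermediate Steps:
o = 225
B(j) = 1/(-97 + j)
w = √110 ≈ 10.488
k = 413/3 + 85*√110/3 (k = -4 + ((5 + √110)*85)/3 = -4 + (425 + 85*√110)/3 = -4 + (425/3 + 85*√110/3) = 413/3 + 85*√110/3 ≈ 434.83)
√(B(o) + k) = √(1/(-97 + 225) + (413/3 + 85*√110/3)) = √(1/128 + (413/3 + 85*√110/3)) = √(52867/384 + 85*√110/3)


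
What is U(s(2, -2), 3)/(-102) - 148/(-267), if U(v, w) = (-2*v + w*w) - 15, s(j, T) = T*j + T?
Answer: 2249/4539 ≈ 0.49548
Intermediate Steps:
s(j, T) = T + T*j
U(v, w) = -15 + w² - 2*v (U(v, w) = (-2*v + w²) - 15 = (w² - 2*v) - 15 = -15 + w² - 2*v)
U(s(2, -2), 3)/(-102) - 148/(-267) = (-15 + 3² - (-4)*(1 + 2))/(-102) - 148/(-267) = (-15 + 9 - (-4)*3)*(-1/102) - 148*(-1/267) = (-15 + 9 - 2*(-6))*(-1/102) + 148/267 = (-15 + 9 + 12)*(-1/102) + 148/267 = 6*(-1/102) + 148/267 = -1/17 + 148/267 = 2249/4539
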